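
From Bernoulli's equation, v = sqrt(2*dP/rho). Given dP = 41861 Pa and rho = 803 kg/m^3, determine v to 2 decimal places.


v = sqrt(2*dP/rho)
v = sqrt(2*41861/803)
v = sqrt(104.261519)
v = 10.21 m/s


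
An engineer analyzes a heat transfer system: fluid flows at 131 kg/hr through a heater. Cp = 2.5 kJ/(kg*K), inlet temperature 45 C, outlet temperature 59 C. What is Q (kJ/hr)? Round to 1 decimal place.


Q = m_dot * Cp * (T2 - T1)
Q = 131 * 2.5 * (59 - 45)
Q = 131 * 2.5 * 14
Q = 4585.0 kJ/hr


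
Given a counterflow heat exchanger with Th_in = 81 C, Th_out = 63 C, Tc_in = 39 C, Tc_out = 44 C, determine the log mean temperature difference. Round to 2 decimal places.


dT1 = Th_in - Tc_out = 81 - 44 = 37
dT2 = Th_out - Tc_in = 63 - 39 = 24
LMTD = (dT1 - dT2) / ln(dT1/dT2)
LMTD = (37 - 24) / ln(37/24)
LMTD = 30.03 K


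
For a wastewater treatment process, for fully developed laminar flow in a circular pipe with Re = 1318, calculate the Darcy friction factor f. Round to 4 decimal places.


f = 64 / Re
f = 64 / 1318
f = 0.0486


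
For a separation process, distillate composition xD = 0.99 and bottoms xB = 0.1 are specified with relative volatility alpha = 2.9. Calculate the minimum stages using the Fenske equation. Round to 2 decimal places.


N_min = ln((xD*(1-xB))/(xB*(1-xD))) / ln(alpha)
Numerator inside ln: 0.891 / 0.001 = 891.0
ln(891.0) = 6.792344
ln(alpha) = ln(2.9) = 1.064711
N_min = 6.792344 / 1.064711 = 6.38


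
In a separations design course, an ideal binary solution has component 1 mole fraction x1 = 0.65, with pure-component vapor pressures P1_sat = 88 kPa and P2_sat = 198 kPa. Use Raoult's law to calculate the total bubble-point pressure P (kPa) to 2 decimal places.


P = x1*P1_sat + x2*P2_sat
x2 = 1 - x1 = 1 - 0.65 = 0.35
P = 0.65*88 + 0.35*198
P = 57.2 + 69.3
P = 126.50 kPa


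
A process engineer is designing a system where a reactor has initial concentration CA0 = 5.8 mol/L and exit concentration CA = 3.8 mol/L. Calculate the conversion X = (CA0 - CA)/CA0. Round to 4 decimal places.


X = (CA0 - CA) / CA0
X = (5.8 - 3.8) / 5.8
X = 2.0 / 5.8
X = 0.3448


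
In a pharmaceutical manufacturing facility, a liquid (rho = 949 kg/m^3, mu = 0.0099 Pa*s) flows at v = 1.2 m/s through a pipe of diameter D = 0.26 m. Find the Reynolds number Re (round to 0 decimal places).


Re = rho * v * D / mu
Re = 949 * 1.2 * 0.26 / 0.0099
Re = 296.088 / 0.0099
Re = 29908


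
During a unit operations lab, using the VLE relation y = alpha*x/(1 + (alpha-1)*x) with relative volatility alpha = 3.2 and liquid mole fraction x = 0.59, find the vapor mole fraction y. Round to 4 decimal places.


y = alpha*x / (1 + (alpha-1)*x)
y = 3.2*0.59 / (1 + (3.2-1)*0.59)
y = 1.888 / (1 + 1.298)
y = 1.888 / 2.298
y = 0.8216


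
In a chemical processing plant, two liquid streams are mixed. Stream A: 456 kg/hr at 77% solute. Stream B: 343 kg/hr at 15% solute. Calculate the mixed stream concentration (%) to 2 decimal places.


Mass balance on solute: F1*x1 + F2*x2 = F3*x3
F3 = F1 + F2 = 456 + 343 = 799 kg/hr
x3 = (F1*x1 + F2*x2)/F3
x3 = (456*0.77 + 343*0.15) / 799
x3 = 50.38%


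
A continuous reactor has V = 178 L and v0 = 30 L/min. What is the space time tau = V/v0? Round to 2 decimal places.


tau = V / v0
tau = 178 / 30
tau = 5.93 min


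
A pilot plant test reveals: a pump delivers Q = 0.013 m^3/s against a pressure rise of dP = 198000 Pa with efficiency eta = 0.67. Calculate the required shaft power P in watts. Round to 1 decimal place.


P = Q * dP / eta
P = 0.013 * 198000 / 0.67
P = 2574.0 / 0.67
P = 3841.8 W


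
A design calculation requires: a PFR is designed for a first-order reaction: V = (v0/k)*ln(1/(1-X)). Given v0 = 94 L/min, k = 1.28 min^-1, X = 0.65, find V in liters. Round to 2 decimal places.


V = (v0/k) * ln(1/(1-X))
V = (94/1.28) * ln(1/(1-0.65))
V = 73.4375 * ln(2.857143)
V = 73.4375 * 1.049822
V = 77.10 L


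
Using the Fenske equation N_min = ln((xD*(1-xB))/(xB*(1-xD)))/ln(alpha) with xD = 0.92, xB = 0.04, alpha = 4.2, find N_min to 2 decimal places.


N_min = ln((xD*(1-xB))/(xB*(1-xD))) / ln(alpha)
Numerator inside ln: 0.8832 / 0.0032 = 276.0
ln(276.0) = 5.620401
ln(alpha) = ln(4.2) = 1.435085
N_min = 5.620401 / 1.435085 = 3.92


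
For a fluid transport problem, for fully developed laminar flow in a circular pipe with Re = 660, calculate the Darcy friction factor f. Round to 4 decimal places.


f = 64 / Re
f = 64 / 660
f = 0.0970


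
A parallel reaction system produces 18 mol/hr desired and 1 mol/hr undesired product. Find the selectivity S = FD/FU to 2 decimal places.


S = desired product rate / undesired product rate
S = 18 / 1
S = 18.00


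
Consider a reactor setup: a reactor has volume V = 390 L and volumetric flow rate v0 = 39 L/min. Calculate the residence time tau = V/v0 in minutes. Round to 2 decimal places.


tau = V / v0
tau = 390 / 39
tau = 10.00 min


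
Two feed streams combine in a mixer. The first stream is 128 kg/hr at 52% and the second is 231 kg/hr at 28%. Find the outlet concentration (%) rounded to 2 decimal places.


Mass balance on solute: F1*x1 + F2*x2 = F3*x3
F3 = F1 + F2 = 128 + 231 = 359 kg/hr
x3 = (F1*x1 + F2*x2)/F3
x3 = (128*0.52 + 231*0.28) / 359
x3 = 36.56%


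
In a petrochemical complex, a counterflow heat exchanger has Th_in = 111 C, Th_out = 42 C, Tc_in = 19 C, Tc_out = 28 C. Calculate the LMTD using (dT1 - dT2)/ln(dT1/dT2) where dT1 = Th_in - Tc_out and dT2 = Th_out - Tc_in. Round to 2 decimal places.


dT1 = Th_in - Tc_out = 111 - 28 = 83
dT2 = Th_out - Tc_in = 42 - 19 = 23
LMTD = (dT1 - dT2) / ln(dT1/dT2)
LMTD = (83 - 23) / ln(83/23)
LMTD = 46.75 K


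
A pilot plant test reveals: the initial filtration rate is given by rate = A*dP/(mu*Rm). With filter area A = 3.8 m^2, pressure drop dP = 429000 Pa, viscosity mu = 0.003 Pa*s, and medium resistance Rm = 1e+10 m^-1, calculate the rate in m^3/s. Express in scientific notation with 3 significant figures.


rate = A * dP / (mu * Rm)
rate = 3.8 * 429000 / (0.003 * 1e+10)
rate = 1630200.0 / 3.000e+07
rate = 5.43e-02 m^3/s


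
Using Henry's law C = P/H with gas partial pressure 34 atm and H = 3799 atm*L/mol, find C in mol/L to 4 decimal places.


C = P / H
C = 34 / 3799
C = 0.0089 mol/L


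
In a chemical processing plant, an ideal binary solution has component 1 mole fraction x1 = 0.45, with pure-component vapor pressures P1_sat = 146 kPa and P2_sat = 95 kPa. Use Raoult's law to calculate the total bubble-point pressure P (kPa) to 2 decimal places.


P = x1*P1_sat + x2*P2_sat
x2 = 1 - x1 = 1 - 0.45 = 0.55
P = 0.45*146 + 0.55*95
P = 65.7 + 52.25
P = 117.95 kPa


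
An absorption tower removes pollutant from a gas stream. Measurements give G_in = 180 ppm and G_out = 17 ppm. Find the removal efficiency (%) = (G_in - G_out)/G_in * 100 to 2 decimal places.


Efficiency = (G_in - G_out) / G_in * 100%
Efficiency = (180 - 17) / 180 * 100
Efficiency = 163 / 180 * 100
Efficiency = 90.56%


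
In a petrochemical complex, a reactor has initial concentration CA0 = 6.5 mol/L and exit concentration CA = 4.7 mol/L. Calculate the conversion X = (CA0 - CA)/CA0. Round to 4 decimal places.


X = (CA0 - CA) / CA0
X = (6.5 - 4.7) / 6.5
X = 1.8 / 6.5
X = 0.2769


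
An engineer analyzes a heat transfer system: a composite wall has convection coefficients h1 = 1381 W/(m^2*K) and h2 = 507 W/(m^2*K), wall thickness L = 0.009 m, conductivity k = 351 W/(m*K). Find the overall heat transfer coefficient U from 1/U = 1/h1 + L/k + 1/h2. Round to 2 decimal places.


1/U = 1/h1 + L/k + 1/h2
1/U = 1/1381 + 0.009/351 + 1/507
1/U = 0.000724113 + 2.5641e-05 + 0.0019723866
1/U = 0.0027221406
U = 367.36 W/(m^2*K)


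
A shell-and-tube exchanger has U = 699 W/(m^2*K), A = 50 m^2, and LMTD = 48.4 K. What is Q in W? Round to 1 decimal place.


Q = U * A * LMTD
Q = 699 * 50 * 48.4
Q = 1691580.0 W


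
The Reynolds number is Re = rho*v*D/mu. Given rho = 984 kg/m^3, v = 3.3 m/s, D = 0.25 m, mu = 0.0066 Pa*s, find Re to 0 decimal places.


Re = rho * v * D / mu
Re = 984 * 3.3 * 0.25 / 0.0066
Re = 811.8 / 0.0066
Re = 123000


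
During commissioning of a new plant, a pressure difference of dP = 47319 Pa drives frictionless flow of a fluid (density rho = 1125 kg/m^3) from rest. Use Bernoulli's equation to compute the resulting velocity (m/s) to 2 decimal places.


v = sqrt(2*dP/rho)
v = sqrt(2*47319/1125)
v = sqrt(84.122667)
v = 9.17 m/s


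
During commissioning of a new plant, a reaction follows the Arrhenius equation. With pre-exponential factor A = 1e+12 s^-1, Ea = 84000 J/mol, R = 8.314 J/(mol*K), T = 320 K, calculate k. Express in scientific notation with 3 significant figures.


k = A * exp(-Ea/(R*T))
k = 1e+12 * exp(-84000 / (8.314 * 320))
k = 1e+12 * exp(-31.57325)
k = 1.94e-02


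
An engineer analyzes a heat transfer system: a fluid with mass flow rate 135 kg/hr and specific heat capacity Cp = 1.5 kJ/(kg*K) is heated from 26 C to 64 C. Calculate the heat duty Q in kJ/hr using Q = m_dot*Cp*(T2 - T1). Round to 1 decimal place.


Q = m_dot * Cp * (T2 - T1)
Q = 135 * 1.5 * (64 - 26)
Q = 135 * 1.5 * 38
Q = 7695.0 kJ/hr


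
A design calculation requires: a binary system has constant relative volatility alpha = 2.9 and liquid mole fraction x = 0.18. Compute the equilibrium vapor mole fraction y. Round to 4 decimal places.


y = alpha*x / (1 + (alpha-1)*x)
y = 2.9*0.18 / (1 + (2.9-1)*0.18)
y = 0.522 / (1 + 0.342)
y = 0.522 / 1.342
y = 0.3890


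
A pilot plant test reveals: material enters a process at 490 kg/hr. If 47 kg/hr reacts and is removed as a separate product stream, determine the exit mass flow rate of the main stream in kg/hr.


Steady-state mass balance on the main outlet: F_out = F_in - F_removed
F_out = 490 - 47
F_out = 443 kg/hr


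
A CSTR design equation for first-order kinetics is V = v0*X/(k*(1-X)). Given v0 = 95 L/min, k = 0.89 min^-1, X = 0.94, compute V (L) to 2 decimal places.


V = v0 * X / (k * (1 - X))
V = 95 * 0.94 / (0.89 * (1 - 0.94))
V = 89.3 / (0.89 * 0.06)
V = 89.3 / 0.0534
V = 1672.28 L


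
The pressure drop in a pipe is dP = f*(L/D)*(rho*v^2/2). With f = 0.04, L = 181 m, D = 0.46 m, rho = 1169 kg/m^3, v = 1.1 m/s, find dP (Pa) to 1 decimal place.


dP = f * (L/D) * (rho*v^2/2)
dP = 0.04 * (181/0.46) * (1169*1.1^2/2)
L/D = 393.47826087
rho*v^2/2 = 1169*1.21/2 = 707.245
dP = 0.04 * 393.47826087 * 707.245
dP = 11131.4 Pa


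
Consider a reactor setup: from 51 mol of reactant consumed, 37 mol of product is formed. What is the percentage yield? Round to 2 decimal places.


Yield = (moles product / moles consumed) * 100%
Yield = (37 / 51) * 100
Yield = 0.7255 * 100
Yield = 72.55%


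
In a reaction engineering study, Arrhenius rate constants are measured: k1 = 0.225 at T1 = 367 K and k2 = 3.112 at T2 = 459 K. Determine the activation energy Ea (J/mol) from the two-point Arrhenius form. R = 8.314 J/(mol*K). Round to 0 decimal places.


Ea = R * ln(k2/k1) / (1/T1 - 1/T2)
ln(k2/k1) = ln(3.112/0.225) = 2.6269205
1/T1 - 1/T2 = 1/367 - 1/459 = 0.000546146403
Ea = 8.314 * 2.6269205 / 0.000546146403
Ea = 39990 J/mol


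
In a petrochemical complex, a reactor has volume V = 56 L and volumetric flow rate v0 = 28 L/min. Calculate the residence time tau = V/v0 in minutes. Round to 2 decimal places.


tau = V / v0
tau = 56 / 28
tau = 2.00 min


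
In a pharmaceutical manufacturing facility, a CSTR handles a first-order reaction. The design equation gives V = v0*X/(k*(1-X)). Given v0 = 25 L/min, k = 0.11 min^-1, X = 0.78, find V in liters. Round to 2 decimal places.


V = v0 * X / (k * (1 - X))
V = 25 * 0.78 / (0.11 * (1 - 0.78))
V = 19.5 / (0.11 * 0.22)
V = 19.5 / 0.0242
V = 805.79 L


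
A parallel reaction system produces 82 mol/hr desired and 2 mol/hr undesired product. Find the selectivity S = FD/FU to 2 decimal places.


S = desired product rate / undesired product rate
S = 82 / 2
S = 41.00


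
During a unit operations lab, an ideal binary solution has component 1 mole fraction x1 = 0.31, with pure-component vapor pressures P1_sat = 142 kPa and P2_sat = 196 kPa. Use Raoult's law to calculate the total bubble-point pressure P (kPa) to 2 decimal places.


P = x1*P1_sat + x2*P2_sat
x2 = 1 - x1 = 1 - 0.31 = 0.69
P = 0.31*142 + 0.69*196
P = 44.02 + 135.24
P = 179.26 kPa


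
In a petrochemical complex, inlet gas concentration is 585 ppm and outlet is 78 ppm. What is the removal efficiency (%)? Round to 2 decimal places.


Efficiency = (G_in - G_out) / G_in * 100%
Efficiency = (585 - 78) / 585 * 100
Efficiency = 507 / 585 * 100
Efficiency = 86.67%


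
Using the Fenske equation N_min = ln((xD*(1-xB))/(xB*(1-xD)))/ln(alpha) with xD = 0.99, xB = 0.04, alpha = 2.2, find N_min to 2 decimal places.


N_min = ln((xD*(1-xB))/(xB*(1-xD))) / ln(alpha)
Numerator inside ln: 0.9504 / 0.0004 = 2376.0
ln(2376.0) = 7.773174
ln(alpha) = ln(2.2) = 0.788457
N_min = 7.773174 / 0.788457 = 9.86


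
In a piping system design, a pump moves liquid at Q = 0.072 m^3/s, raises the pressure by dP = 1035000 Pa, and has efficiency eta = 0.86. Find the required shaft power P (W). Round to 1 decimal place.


P = Q * dP / eta
P = 0.072 * 1035000 / 0.86
P = 74520.0 / 0.86
P = 86651.2 W


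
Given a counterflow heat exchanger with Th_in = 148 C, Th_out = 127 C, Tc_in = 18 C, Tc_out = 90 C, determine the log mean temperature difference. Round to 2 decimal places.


dT1 = Th_in - Tc_out = 148 - 90 = 58
dT2 = Th_out - Tc_in = 127 - 18 = 109
LMTD = (dT1 - dT2) / ln(dT1/dT2)
LMTD = (58 - 109) / ln(58/109)
LMTD = 80.84 K


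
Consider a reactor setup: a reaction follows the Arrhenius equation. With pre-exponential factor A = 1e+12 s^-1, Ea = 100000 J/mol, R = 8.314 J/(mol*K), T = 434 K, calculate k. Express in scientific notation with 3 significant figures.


k = A * exp(-Ea/(R*T))
k = 1e+12 * exp(-100000 / (8.314 * 434))
k = 1e+12 * exp(-27.714066)
k = 9.20e-01


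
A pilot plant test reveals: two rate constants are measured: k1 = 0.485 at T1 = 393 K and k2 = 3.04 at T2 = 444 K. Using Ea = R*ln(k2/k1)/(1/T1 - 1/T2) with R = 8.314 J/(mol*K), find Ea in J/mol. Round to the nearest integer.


Ea = R * ln(k2/k1) / (1/T1 - 1/T2)
ln(k2/k1) = ln(3.04/0.485) = 1.8354639
1/T1 - 1/T2 = 1/393 - 1/444 = 0.00029227701
Ea = 8.314 * 1.8354639 / 0.00029227701
Ea = 52211 J/mol


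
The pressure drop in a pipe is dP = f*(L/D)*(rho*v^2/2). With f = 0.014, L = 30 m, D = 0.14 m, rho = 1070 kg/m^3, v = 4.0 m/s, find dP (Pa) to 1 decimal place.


dP = f * (L/D) * (rho*v^2/2)
dP = 0.014 * (30/0.14) * (1070*4.0^2/2)
L/D = 214.28571429
rho*v^2/2 = 1070*16.0/2 = 8560.0
dP = 0.014 * 214.28571429 * 8560.0
dP = 25680.0 Pa


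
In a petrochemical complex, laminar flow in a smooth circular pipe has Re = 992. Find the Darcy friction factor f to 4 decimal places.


f = 64 / Re
f = 64 / 992
f = 0.0645


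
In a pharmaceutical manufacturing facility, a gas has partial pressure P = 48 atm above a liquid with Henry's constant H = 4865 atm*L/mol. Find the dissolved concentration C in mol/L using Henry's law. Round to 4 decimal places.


C = P / H
C = 48 / 4865
C = 0.0099 mol/L


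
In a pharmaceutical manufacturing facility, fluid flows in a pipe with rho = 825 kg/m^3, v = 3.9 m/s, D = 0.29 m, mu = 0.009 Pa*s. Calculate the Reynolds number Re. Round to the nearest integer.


Re = rho * v * D / mu
Re = 825 * 3.9 * 0.29 / 0.009
Re = 933.075 / 0.009
Re = 103675


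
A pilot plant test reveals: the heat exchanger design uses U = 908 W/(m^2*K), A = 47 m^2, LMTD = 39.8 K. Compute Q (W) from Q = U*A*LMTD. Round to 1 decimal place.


Q = U * A * LMTD
Q = 908 * 47 * 39.8
Q = 1698504.8 W


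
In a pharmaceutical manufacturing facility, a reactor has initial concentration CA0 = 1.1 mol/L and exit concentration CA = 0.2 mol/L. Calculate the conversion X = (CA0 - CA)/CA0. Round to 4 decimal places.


X = (CA0 - CA) / CA0
X = (1.1 - 0.2) / 1.1
X = 0.9 / 1.1
X = 0.8182


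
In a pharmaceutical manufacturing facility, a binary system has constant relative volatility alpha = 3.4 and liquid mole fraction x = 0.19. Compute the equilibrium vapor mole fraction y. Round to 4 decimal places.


y = alpha*x / (1 + (alpha-1)*x)
y = 3.4*0.19 / (1 + (3.4-1)*0.19)
y = 0.646 / (1 + 0.456)
y = 0.646 / 1.456
y = 0.4437


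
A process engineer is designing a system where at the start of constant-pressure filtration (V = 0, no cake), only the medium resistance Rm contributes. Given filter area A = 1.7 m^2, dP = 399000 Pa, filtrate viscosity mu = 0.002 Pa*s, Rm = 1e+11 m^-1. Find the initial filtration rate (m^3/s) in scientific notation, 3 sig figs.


rate = A * dP / (mu * Rm)
rate = 1.7 * 399000 / (0.002 * 1e+11)
rate = 678300.0 / 2.000e+08
rate = 3.39e-03 m^3/s


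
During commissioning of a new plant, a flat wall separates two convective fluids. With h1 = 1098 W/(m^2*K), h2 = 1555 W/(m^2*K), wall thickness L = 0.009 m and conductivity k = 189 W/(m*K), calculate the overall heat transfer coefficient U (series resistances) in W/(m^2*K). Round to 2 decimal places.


1/U = 1/h1 + L/k + 1/h2
1/U = 1/1098 + 0.009/189 + 1/1555
1/U = 0.0009107468 + 4.7619e-05 + 0.0006430868
1/U = 0.0016014526
U = 624.43 W/(m^2*K)


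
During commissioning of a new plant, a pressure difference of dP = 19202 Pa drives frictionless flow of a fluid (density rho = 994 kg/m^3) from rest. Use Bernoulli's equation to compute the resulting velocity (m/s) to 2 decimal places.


v = sqrt(2*dP/rho)
v = sqrt(2*19202/994)
v = sqrt(38.635815)
v = 6.22 m/s


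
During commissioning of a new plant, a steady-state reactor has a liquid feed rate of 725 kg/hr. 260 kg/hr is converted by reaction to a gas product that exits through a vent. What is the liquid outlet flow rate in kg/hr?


Steady-state mass balance on the main outlet: F_out = F_in - F_removed
F_out = 725 - 260
F_out = 465 kg/hr


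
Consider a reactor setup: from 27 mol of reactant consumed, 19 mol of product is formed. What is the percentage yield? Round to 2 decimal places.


Yield = (moles product / moles consumed) * 100%
Yield = (19 / 27) * 100
Yield = 0.7037 * 100
Yield = 70.37%


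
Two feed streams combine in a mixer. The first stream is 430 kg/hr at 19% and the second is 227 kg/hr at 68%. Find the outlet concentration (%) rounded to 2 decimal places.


Mass balance on solute: F1*x1 + F2*x2 = F3*x3
F3 = F1 + F2 = 430 + 227 = 657 kg/hr
x3 = (F1*x1 + F2*x2)/F3
x3 = (430*0.19 + 227*0.68) / 657
x3 = 35.93%


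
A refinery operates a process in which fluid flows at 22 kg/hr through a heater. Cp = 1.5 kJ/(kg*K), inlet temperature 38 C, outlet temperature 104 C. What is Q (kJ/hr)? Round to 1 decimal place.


Q = m_dot * Cp * (T2 - T1)
Q = 22 * 1.5 * (104 - 38)
Q = 22 * 1.5 * 66
Q = 2178.0 kJ/hr


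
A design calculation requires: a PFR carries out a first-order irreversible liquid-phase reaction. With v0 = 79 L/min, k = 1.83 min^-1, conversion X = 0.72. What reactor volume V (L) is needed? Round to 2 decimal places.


V = (v0/k) * ln(1/(1-X))
V = (79/1.83) * ln(1/(1-0.72))
V = 43.169399 * ln(3.571429)
V = 43.169399 * 1.272966
V = 54.95 L


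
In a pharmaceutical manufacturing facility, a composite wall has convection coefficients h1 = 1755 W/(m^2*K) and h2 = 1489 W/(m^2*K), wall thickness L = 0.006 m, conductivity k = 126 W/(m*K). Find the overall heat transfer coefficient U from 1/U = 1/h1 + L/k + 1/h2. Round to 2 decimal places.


1/U = 1/h1 + L/k + 1/h2
1/U = 1/1755 + 0.006/126 + 1/1489
1/U = 0.0005698006 + 4.7619e-05 + 0.0006715917
1/U = 0.0012890113
U = 775.79 W/(m^2*K)


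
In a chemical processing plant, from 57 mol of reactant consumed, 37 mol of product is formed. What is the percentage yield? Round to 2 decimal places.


Yield = (moles product / moles consumed) * 100%
Yield = (37 / 57) * 100
Yield = 0.6491 * 100
Yield = 64.91%


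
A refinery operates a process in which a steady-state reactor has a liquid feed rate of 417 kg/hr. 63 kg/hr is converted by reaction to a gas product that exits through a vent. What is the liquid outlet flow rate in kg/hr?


Steady-state mass balance on the main outlet: F_out = F_in - F_removed
F_out = 417 - 63
F_out = 354 kg/hr


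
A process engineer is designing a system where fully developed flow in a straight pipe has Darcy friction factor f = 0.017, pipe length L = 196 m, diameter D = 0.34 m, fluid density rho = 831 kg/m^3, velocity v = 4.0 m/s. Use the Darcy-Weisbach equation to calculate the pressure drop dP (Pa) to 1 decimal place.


dP = f * (L/D) * (rho*v^2/2)
dP = 0.017 * (196/0.34) * (831*4.0^2/2)
L/D = 576.47058824
rho*v^2/2 = 831*16.0/2 = 6648.0
dP = 0.017 * 576.47058824 * 6648.0
dP = 65150.4 Pa


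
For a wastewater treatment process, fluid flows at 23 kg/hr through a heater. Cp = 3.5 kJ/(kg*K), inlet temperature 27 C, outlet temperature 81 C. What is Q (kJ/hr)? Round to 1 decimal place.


Q = m_dot * Cp * (T2 - T1)
Q = 23 * 3.5 * (81 - 27)
Q = 23 * 3.5 * 54
Q = 4347.0 kJ/hr


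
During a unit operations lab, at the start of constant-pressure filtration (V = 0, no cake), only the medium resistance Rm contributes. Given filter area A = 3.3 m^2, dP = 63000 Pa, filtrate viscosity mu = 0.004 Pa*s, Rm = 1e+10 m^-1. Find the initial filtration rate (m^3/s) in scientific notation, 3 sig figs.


rate = A * dP / (mu * Rm)
rate = 3.3 * 63000 / (0.004 * 1e+10)
rate = 207900.0 / 4.000e+07
rate = 5.20e-03 m^3/s


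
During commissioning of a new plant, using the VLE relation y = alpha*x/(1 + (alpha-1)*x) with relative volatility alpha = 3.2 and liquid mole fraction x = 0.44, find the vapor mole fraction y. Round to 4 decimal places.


y = alpha*x / (1 + (alpha-1)*x)
y = 3.2*0.44 / (1 + (3.2-1)*0.44)
y = 1.408 / (1 + 0.968)
y = 1.408 / 1.968
y = 0.7154


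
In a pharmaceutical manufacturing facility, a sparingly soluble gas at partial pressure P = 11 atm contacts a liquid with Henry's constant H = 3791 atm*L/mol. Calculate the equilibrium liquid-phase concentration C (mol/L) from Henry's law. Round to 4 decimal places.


C = P / H
C = 11 / 3791
C = 0.0029 mol/L


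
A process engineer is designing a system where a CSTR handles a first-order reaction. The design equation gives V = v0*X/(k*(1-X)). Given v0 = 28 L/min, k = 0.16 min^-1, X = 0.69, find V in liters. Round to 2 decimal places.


V = v0 * X / (k * (1 - X))
V = 28 * 0.69 / (0.16 * (1 - 0.69))
V = 19.32 / (0.16 * 0.31)
V = 19.32 / 0.0496
V = 389.52 L


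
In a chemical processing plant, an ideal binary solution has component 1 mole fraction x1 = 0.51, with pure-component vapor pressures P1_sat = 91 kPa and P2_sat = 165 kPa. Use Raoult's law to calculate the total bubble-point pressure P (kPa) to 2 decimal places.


P = x1*P1_sat + x2*P2_sat
x2 = 1 - x1 = 1 - 0.51 = 0.49
P = 0.51*91 + 0.49*165
P = 46.41 + 80.85
P = 127.26 kPa


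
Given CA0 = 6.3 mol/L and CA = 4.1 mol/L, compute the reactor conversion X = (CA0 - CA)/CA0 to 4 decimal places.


X = (CA0 - CA) / CA0
X = (6.3 - 4.1) / 6.3
X = 2.2 / 6.3
X = 0.3492


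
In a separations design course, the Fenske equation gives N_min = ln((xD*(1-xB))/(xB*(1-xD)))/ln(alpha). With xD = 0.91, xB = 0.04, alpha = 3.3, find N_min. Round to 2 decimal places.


N_min = ln((xD*(1-xB))/(xB*(1-xD))) / ln(alpha)
Numerator inside ln: 0.8736 / 0.0036 = 242.666667
ln(242.666667) = 5.491689
ln(alpha) = ln(3.3) = 1.193922
N_min = 5.491689 / 1.193922 = 4.60


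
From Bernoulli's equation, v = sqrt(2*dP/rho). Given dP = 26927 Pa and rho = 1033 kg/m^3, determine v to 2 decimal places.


v = sqrt(2*dP/rho)
v = sqrt(2*26927/1033)
v = sqrt(52.133591)
v = 7.22 m/s


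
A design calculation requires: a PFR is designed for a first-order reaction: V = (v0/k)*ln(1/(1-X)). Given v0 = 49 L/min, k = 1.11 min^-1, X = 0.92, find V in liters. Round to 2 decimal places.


V = (v0/k) * ln(1/(1-X))
V = (49/1.11) * ln(1/(1-0.92))
V = 44.144144 * ln(12.5)
V = 44.144144 * 2.525729
V = 111.50 L


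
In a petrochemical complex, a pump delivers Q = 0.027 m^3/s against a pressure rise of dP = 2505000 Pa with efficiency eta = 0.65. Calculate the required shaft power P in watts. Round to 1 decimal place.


P = Q * dP / eta
P = 0.027 * 2505000 / 0.65
P = 67635.0 / 0.65
P = 104053.8 W


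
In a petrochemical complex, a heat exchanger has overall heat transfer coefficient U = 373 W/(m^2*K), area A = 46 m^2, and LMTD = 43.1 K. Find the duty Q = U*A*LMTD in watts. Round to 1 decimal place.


Q = U * A * LMTD
Q = 373 * 46 * 43.1
Q = 739509.8 W


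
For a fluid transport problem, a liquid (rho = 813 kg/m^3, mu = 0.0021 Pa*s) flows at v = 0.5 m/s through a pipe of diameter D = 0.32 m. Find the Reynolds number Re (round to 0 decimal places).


Re = rho * v * D / mu
Re = 813 * 0.5 * 0.32 / 0.0021
Re = 130.08 / 0.0021
Re = 61943


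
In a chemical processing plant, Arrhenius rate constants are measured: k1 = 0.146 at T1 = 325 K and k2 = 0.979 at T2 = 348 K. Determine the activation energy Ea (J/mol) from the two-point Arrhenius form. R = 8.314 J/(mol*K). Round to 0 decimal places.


Ea = R * ln(k2/k1) / (1/T1 - 1/T2)
ln(k2/k1) = ln(0.979/0.146) = 1.902925
1/T1 - 1/T2 = 1/325 - 1/348 = 0.000203359859
Ea = 8.314 * 1.902925 / 0.000203359859
Ea = 77798 J/mol


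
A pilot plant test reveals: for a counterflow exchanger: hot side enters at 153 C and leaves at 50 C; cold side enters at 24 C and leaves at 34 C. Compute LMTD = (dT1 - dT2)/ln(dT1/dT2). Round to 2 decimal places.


dT1 = Th_in - Tc_out = 153 - 34 = 119
dT2 = Th_out - Tc_in = 50 - 24 = 26
LMTD = (dT1 - dT2) / ln(dT1/dT2)
LMTD = (119 - 26) / ln(119/26)
LMTD = 61.14 K


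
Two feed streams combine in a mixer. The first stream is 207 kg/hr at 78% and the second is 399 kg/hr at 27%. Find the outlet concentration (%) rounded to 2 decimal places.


Mass balance on solute: F1*x1 + F2*x2 = F3*x3
F3 = F1 + F2 = 207 + 399 = 606 kg/hr
x3 = (F1*x1 + F2*x2)/F3
x3 = (207*0.78 + 399*0.27) / 606
x3 = 44.42%


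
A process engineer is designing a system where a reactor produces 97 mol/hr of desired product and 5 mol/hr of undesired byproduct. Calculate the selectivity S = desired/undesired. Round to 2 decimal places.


S = desired product rate / undesired product rate
S = 97 / 5
S = 19.40


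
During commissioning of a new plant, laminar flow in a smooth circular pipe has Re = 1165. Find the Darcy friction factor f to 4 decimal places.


f = 64 / Re
f = 64 / 1165
f = 0.0549


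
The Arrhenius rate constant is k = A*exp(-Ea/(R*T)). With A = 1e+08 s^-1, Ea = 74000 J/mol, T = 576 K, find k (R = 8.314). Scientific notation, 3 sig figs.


k = A * exp(-Ea/(R*T))
k = 1e+08 * exp(-74000 / (8.314 * 576))
k = 1e+08 * exp(-15.452517)
k = 1.95e+01


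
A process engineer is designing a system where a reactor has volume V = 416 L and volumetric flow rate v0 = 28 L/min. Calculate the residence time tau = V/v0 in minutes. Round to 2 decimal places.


tau = V / v0
tau = 416 / 28
tau = 14.86 min


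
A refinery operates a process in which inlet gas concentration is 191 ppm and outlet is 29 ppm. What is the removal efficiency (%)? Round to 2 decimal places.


Efficiency = (G_in - G_out) / G_in * 100%
Efficiency = (191 - 29) / 191 * 100
Efficiency = 162 / 191 * 100
Efficiency = 84.82%


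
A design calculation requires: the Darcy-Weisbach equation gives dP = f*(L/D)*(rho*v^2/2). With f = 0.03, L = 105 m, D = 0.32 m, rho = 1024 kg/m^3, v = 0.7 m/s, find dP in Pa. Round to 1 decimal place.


dP = f * (L/D) * (rho*v^2/2)
dP = 0.03 * (105/0.32) * (1024*0.7^2/2)
L/D = 328.125
rho*v^2/2 = 1024*0.49/2 = 250.88
dP = 0.03 * 328.125 * 250.88
dP = 2469.6 Pa


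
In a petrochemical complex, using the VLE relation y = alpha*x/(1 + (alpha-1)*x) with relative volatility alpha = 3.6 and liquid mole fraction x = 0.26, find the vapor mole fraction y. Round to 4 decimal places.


y = alpha*x / (1 + (alpha-1)*x)
y = 3.6*0.26 / (1 + (3.6-1)*0.26)
y = 0.936 / (1 + 0.676)
y = 0.936 / 1.676
y = 0.5585


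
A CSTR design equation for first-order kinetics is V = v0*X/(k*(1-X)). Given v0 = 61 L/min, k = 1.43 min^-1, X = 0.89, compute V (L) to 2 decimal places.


V = v0 * X / (k * (1 - X))
V = 61 * 0.89 / (1.43 * (1 - 0.89))
V = 54.29 / (1.43 * 0.11)
V = 54.29 / 0.1573
V = 345.14 L


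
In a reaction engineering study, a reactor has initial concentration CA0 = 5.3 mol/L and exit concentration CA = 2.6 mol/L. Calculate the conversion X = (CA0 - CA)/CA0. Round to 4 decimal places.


X = (CA0 - CA) / CA0
X = (5.3 - 2.6) / 5.3
X = 2.7 / 5.3
X = 0.5094


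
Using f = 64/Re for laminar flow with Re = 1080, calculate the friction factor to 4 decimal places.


f = 64 / Re
f = 64 / 1080
f = 0.0593


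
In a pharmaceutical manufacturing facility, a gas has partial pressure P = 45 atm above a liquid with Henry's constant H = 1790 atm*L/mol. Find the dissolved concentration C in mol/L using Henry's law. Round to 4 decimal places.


C = P / H
C = 45 / 1790
C = 0.0251 mol/L


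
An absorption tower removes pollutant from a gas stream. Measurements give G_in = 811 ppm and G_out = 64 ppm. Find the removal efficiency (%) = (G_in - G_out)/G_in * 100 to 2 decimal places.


Efficiency = (G_in - G_out) / G_in * 100%
Efficiency = (811 - 64) / 811 * 100
Efficiency = 747 / 811 * 100
Efficiency = 92.11%


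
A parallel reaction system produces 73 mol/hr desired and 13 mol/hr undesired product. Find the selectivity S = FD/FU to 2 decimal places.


S = desired product rate / undesired product rate
S = 73 / 13
S = 5.62


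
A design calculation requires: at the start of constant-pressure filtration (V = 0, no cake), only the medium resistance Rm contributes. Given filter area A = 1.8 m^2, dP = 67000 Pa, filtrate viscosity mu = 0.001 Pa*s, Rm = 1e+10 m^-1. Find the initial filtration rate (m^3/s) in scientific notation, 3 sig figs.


rate = A * dP / (mu * Rm)
rate = 1.8 * 67000 / (0.001 * 1e+10)
rate = 120600.0 / 1.000e+07
rate = 1.21e-02 m^3/s


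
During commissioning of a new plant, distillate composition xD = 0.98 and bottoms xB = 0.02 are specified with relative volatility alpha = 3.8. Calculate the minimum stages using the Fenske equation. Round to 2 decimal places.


N_min = ln((xD*(1-xB))/(xB*(1-xD))) / ln(alpha)
Numerator inside ln: 0.9604 / 0.0004 = 2401.0
ln(2401.0) = 7.783641
ln(alpha) = ln(3.8) = 1.335001
N_min = 7.783641 / 1.335001 = 5.83


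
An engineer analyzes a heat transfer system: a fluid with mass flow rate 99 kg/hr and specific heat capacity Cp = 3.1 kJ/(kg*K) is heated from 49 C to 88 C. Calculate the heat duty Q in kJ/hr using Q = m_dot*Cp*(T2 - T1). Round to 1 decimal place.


Q = m_dot * Cp * (T2 - T1)
Q = 99 * 3.1 * (88 - 49)
Q = 99 * 3.1 * 39
Q = 11969.1 kJ/hr


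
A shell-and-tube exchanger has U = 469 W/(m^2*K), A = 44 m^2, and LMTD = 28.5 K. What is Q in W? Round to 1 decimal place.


Q = U * A * LMTD
Q = 469 * 44 * 28.5
Q = 588126.0 W


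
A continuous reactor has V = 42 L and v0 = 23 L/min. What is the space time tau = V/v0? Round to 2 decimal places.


tau = V / v0
tau = 42 / 23
tau = 1.83 min


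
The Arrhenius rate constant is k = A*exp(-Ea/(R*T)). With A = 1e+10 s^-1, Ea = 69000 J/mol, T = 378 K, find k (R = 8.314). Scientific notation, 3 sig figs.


k = A * exp(-Ea/(R*T))
k = 1e+10 * exp(-69000 / (8.314 * 378))
k = 1e+10 * exp(-21.955699)
k = 2.92e+00


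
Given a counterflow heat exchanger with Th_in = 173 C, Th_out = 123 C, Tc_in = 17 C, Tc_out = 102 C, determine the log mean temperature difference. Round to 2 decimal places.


dT1 = Th_in - Tc_out = 173 - 102 = 71
dT2 = Th_out - Tc_in = 123 - 17 = 106
LMTD = (dT1 - dT2) / ln(dT1/dT2)
LMTD = (71 - 106) / ln(71/106)
LMTD = 87.33 K


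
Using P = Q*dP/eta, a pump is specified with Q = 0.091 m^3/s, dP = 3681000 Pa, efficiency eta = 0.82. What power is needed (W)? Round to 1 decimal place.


P = Q * dP / eta
P = 0.091 * 3681000 / 0.82
P = 334971.0 / 0.82
P = 408501.2 W


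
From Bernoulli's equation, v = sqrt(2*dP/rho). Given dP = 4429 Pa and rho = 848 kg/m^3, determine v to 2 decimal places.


v = sqrt(2*dP/rho)
v = sqrt(2*4429/848)
v = sqrt(10.445755)
v = 3.23 m/s


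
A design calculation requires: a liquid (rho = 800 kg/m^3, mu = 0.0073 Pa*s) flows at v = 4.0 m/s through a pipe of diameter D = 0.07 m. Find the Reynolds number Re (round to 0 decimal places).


Re = rho * v * D / mu
Re = 800 * 4.0 * 0.07 / 0.0073
Re = 224.0 / 0.0073
Re = 30685


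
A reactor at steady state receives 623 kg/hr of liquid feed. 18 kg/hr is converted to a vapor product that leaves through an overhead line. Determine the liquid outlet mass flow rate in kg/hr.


Steady-state mass balance on the main outlet: F_out = F_in - F_removed
F_out = 623 - 18
F_out = 605 kg/hr


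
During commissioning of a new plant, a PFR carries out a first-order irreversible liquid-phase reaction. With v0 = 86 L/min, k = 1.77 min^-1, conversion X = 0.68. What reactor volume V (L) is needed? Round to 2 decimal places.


V = (v0/k) * ln(1/(1-X))
V = (86/1.77) * ln(1/(1-0.68))
V = 48.587571 * ln(3.125)
V = 48.587571 * 1.139434
V = 55.36 L


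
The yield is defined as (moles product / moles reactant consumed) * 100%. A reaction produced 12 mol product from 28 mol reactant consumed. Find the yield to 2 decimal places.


Yield = (moles product / moles consumed) * 100%
Yield = (12 / 28) * 100
Yield = 0.4286 * 100
Yield = 42.86%


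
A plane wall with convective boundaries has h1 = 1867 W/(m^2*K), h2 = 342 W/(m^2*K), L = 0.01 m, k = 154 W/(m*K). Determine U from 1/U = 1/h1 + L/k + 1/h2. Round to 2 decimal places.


1/U = 1/h1 + L/k + 1/h2
1/U = 1/1867 + 0.01/154 + 1/342
1/U = 0.0005356186 + 6.49351e-05 + 0.0029239766
1/U = 0.0035245303
U = 283.73 W/(m^2*K)


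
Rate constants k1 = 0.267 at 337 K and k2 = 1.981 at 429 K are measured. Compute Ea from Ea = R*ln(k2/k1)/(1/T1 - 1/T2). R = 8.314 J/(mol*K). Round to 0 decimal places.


Ea = R * ln(k2/k1) / (1/T1 - 1/T2)
ln(k2/k1) = ln(1.981/0.267) = 2.0041084
1/T1 - 1/T2 = 1/337 - 1/429 = 0.000636356719
Ea = 8.314 * 2.0041084 / 0.000636356719
Ea = 26184 J/mol


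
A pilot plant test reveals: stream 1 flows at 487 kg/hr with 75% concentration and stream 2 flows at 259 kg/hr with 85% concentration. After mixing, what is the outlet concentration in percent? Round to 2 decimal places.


Mass balance on solute: F1*x1 + F2*x2 = F3*x3
F3 = F1 + F2 = 487 + 259 = 746 kg/hr
x3 = (F1*x1 + F2*x2)/F3
x3 = (487*0.75 + 259*0.85) / 746
x3 = 78.47%


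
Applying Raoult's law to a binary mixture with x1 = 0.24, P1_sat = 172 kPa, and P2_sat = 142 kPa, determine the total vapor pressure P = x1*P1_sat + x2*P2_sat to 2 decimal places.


P = x1*P1_sat + x2*P2_sat
x2 = 1 - x1 = 1 - 0.24 = 0.76
P = 0.24*172 + 0.76*142
P = 41.28 + 107.92
P = 149.20 kPa


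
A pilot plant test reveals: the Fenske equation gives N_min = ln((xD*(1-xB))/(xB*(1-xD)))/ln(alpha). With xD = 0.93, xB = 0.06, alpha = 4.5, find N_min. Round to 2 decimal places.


N_min = ln((xD*(1-xB))/(xB*(1-xD))) / ln(alpha)
Numerator inside ln: 0.8742 / 0.0042 = 208.142857
ln(208.142857) = 5.338225
ln(alpha) = ln(4.5) = 1.504077
N_min = 5.338225 / 1.504077 = 3.55


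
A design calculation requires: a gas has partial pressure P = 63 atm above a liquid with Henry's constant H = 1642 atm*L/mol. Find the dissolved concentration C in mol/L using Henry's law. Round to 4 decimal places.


C = P / H
C = 63 / 1642
C = 0.0384 mol/L


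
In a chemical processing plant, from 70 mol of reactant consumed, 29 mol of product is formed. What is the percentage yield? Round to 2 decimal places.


Yield = (moles product / moles consumed) * 100%
Yield = (29 / 70) * 100
Yield = 0.4143 * 100
Yield = 41.43%


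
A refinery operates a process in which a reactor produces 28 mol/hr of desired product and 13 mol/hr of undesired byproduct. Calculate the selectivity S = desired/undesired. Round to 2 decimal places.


S = desired product rate / undesired product rate
S = 28 / 13
S = 2.15


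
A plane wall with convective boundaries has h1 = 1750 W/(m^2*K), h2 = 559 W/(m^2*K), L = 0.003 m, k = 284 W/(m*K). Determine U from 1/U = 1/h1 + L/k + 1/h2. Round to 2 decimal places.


1/U = 1/h1 + L/k + 1/h2
1/U = 1/1750 + 0.003/284 + 1/559
1/U = 0.0005714286 + 1.05634e-05 + 0.0017889088
1/U = 0.0023709008
U = 421.78 W/(m^2*K)


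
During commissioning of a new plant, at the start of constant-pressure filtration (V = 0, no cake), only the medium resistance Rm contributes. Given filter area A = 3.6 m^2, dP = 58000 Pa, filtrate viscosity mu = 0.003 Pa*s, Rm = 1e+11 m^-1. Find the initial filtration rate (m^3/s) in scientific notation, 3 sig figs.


rate = A * dP / (mu * Rm)
rate = 3.6 * 58000 / (0.003 * 1e+11)
rate = 208800.0 / 3.000e+08
rate = 6.96e-04 m^3/s


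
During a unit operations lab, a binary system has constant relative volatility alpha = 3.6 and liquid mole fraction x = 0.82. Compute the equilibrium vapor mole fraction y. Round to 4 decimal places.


y = alpha*x / (1 + (alpha-1)*x)
y = 3.6*0.82 / (1 + (3.6-1)*0.82)
y = 2.952 / (1 + 2.132)
y = 2.952 / 3.132
y = 0.9425


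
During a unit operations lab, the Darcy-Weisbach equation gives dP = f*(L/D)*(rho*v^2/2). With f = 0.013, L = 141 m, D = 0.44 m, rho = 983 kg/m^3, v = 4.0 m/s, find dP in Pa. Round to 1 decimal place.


dP = f * (L/D) * (rho*v^2/2)
dP = 0.013 * (141/0.44) * (983*4.0^2/2)
L/D = 320.45454545
rho*v^2/2 = 983*16.0/2 = 7864.0
dP = 0.013 * 320.45454545 * 7864.0
dP = 32760.7 Pa


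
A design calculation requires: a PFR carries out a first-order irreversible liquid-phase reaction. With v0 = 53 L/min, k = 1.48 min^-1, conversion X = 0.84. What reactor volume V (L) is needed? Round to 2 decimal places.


V = (v0/k) * ln(1/(1-X))
V = (53/1.48) * ln(1/(1-0.84))
V = 35.810811 * ln(6.25)
V = 35.810811 * 1.832581
V = 65.63 L


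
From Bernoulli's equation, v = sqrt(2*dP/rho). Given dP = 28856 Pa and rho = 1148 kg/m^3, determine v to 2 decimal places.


v = sqrt(2*dP/rho)
v = sqrt(2*28856/1148)
v = sqrt(50.271777)
v = 7.09 m/s


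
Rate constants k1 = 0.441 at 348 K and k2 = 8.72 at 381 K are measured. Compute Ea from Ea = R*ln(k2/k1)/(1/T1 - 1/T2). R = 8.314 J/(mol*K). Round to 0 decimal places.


Ea = R * ln(k2/k1) / (1/T1 - 1/T2)
ln(k2/k1) = ln(8.72/0.441) = 2.9843296
1/T1 - 1/T2 = 1/348 - 1/381 = 0.000248891302
Ea = 8.314 * 2.9843296 / 0.000248891302
Ea = 99689 J/mol


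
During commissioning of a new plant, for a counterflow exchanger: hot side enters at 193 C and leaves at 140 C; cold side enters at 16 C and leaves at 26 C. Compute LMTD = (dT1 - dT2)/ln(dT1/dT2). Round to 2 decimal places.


dT1 = Th_in - Tc_out = 193 - 26 = 167
dT2 = Th_out - Tc_in = 140 - 16 = 124
LMTD = (dT1 - dT2) / ln(dT1/dT2)
LMTD = (167 - 124) / ln(167/124)
LMTD = 144.43 K


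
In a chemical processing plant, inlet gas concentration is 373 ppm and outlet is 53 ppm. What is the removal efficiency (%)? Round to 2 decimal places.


Efficiency = (G_in - G_out) / G_in * 100%
Efficiency = (373 - 53) / 373 * 100
Efficiency = 320 / 373 * 100
Efficiency = 85.79%


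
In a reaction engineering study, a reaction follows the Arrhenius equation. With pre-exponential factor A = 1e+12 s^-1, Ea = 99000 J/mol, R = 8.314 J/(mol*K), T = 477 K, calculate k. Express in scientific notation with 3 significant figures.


k = A * exp(-Ea/(R*T))
k = 1e+12 * exp(-99000 / (8.314 * 477))
k = 1e+12 * exp(-24.963576)
k = 1.44e+01


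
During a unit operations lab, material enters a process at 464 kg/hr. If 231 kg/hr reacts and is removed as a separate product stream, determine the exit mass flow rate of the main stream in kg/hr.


Steady-state mass balance on the main outlet: F_out = F_in - F_removed
F_out = 464 - 231
F_out = 233 kg/hr


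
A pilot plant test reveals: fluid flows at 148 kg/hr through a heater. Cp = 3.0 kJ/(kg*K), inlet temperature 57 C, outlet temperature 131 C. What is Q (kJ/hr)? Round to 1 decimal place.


Q = m_dot * Cp * (T2 - T1)
Q = 148 * 3.0 * (131 - 57)
Q = 148 * 3.0 * 74
Q = 32856.0 kJ/hr
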